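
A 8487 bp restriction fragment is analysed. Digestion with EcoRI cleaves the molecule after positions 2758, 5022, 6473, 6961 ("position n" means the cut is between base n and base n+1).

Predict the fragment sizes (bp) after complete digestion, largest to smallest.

2758, 2264, 1526, 1451, 488 bp

Linear molecule, 4 cuts → 5 fragments:
  2758 − 0 = 2758 bp
  5022 − 2758 = 2264 bp
  6473 − 5022 = 1451 bp
  6961 − 6473 = 488 bp
  8487 − 6961 = 1526 bp
Sorted largest to smallest: 2758, 2264, 1526, 1451, 488 bp.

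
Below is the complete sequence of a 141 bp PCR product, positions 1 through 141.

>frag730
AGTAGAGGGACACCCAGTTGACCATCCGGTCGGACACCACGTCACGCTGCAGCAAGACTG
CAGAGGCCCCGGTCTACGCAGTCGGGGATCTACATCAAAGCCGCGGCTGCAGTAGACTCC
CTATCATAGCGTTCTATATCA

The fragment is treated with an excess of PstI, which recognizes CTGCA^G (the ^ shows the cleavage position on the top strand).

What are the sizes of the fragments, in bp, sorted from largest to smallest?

PstI sites (CTGCAG) start at positions 47, 58, 107.
PstI cuts after base 5 of each site (before the last base), so after positions 51, 62, 111.
Linear molecule, 3 cuts → 4 fragments:
  1–51 → 51 bp
  52–62 → 11 bp
  63–111 → 49 bp
  112–141 → 30 bp
Sorted largest to smallest: 51, 49, 30, 11 bp.

51, 49, 30, 11 bp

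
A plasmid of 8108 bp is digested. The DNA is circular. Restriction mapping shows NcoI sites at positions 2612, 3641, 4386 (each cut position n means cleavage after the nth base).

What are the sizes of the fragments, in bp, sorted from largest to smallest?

Circular molecule, 3 cuts → 3 fragments:
  3641 − 2612 = 1029 bp
  4386 − 3641 = 745 bp
  wrap: 8108 − 4386 + 2612 = 6334 bp
Sorted largest to smallest: 6334, 1029, 745 bp.

6334, 1029, 745 bp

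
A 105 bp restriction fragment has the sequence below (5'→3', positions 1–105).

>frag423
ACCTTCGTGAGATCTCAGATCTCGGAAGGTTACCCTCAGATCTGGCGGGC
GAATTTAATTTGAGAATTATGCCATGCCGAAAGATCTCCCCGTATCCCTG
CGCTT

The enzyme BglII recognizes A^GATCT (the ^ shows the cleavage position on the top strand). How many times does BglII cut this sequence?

4

AGATCT occurs starting at positions 10, 17, 38, 82.
BglII cuts at 4 sites.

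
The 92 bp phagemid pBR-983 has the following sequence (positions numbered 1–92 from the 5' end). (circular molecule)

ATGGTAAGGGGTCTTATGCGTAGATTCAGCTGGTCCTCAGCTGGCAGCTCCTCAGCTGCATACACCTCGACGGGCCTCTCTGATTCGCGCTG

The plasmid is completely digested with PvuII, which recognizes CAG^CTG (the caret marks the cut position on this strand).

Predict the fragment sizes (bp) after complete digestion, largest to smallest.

66, 15, 11 bp

PvuII sites (CAGCTG) start at positions 27, 38, 53.
PvuII cuts after base 3 of each site, so after positions 29, 40, 55.
Circular molecule, 3 cuts → 3 fragments:
  30–40 → 11 bp
  41–55 → 15 bp
  56–92 then 1–29 → 37 + 29 = 66 bp
Sorted largest to smallest: 66, 15, 11 bp.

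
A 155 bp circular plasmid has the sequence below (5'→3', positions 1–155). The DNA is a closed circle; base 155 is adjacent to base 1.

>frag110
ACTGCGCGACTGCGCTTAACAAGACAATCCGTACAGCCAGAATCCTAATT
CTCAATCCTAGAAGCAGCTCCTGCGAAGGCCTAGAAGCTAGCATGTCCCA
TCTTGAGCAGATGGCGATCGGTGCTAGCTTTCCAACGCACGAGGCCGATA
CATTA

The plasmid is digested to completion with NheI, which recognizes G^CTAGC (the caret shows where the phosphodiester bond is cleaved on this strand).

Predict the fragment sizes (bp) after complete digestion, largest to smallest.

119, 36 bp

NheI sites (GCTAGC) start at positions 87, 123.
NheI cuts after the first base of each site, so after positions 87, 123.
Circular molecule, 2 cuts → 2 fragments:
  88–123 → 36 bp
  124–155 then 1–87 → 32 + 87 = 119 bp
Sorted largest to smallest: 119, 36 bp.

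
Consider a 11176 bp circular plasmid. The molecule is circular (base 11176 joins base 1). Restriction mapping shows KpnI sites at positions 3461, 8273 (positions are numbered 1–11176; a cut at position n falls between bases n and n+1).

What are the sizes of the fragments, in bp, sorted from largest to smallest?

6364, 4812 bp

Circular molecule, 2 cuts → 2 fragments:
  8273 − 3461 = 4812 bp
  wrap: 11176 − 8273 + 3461 = 6364 bp
Sorted largest to smallest: 6364, 4812 bp.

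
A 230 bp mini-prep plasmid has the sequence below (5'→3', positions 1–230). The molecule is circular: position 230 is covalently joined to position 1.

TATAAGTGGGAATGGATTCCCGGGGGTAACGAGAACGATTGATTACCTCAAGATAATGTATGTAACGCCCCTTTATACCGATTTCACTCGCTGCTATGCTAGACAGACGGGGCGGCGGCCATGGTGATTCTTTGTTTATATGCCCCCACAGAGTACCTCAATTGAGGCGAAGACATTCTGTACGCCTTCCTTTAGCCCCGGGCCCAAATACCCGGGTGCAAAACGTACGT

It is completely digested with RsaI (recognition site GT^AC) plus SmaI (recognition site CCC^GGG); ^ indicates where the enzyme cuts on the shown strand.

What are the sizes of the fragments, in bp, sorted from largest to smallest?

RsaI sites (GTAC) start at positions 153, 180, 225.
RsaI cuts after base 2 of each site, so after positions 154, 181, 226.
SmaI sites (CCCGGG) start at positions 19, 197, 211.
SmaI cuts after base 3 of each site, so after positions 21, 199, 213.
Combined cut positions: 21, 154, 181, 199, 213, 226.
Circular molecule, 6 cuts → 6 fragments:
  22–154 → 133 bp
  155–181 → 27 bp
  182–199 → 18 bp
  200–213 → 14 bp
  214–226 → 13 bp
  227–230 then 1–21 → 4 + 21 = 25 bp
Sorted largest to smallest: 133, 27, 25, 18, 14, 13 bp.

133, 27, 25, 18, 14, 13 bp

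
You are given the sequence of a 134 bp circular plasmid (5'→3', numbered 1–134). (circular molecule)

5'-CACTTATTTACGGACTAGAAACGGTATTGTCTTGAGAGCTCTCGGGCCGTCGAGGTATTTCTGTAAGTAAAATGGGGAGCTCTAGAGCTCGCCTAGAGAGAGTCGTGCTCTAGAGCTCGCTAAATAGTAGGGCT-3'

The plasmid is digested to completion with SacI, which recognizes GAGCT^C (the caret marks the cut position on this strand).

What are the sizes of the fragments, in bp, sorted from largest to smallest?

SacI sites (GAGCTC) start at positions 36, 77, 85, 113.
SacI cuts after base 5 of each site (before the last base), so after positions 40, 81, 89, 117.
Circular molecule, 4 cuts → 4 fragments:
  41–81 → 41 bp
  82–89 → 8 bp
  90–117 → 28 bp
  118–134 then 1–40 → 17 + 40 = 57 bp
Sorted largest to smallest: 57, 41, 28, 8 bp.

57, 41, 28, 8 bp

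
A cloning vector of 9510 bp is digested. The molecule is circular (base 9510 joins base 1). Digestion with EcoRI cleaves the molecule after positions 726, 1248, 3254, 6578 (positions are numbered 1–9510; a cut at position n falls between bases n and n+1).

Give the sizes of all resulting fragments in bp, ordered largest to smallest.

Circular molecule, 4 cuts → 4 fragments:
  1248 − 726 = 522 bp
  3254 − 1248 = 2006 bp
  6578 − 3254 = 3324 bp
  wrap: 9510 − 6578 + 726 = 3658 bp
Sorted largest to smallest: 3658, 3324, 2006, 522 bp.

3658, 3324, 2006, 522 bp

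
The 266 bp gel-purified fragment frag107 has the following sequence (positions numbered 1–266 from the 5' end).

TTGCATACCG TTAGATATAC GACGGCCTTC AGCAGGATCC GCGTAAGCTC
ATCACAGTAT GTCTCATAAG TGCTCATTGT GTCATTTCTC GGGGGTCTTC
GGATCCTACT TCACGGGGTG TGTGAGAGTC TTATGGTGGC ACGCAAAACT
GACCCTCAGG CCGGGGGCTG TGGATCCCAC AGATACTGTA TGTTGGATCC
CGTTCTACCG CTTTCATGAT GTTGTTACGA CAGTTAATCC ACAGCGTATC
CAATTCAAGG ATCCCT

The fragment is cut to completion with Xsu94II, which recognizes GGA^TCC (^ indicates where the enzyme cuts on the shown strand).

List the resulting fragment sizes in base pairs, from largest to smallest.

Xsu94II sites (GGATCC) start at positions 35, 101, 172, 195, 259.
Xsu94II cuts after base 3 of each site, so after positions 37, 103, 174, 197, 261.
Linear molecule, 5 cuts → 6 fragments:
  1–37 → 37 bp
  38–103 → 66 bp
  104–174 → 71 bp
  175–197 → 23 bp
  198–261 → 64 bp
  262–266 → 5 bp
Sorted largest to smallest: 71, 66, 64, 37, 23, 5 bp.

71, 66, 64, 37, 23, 5 bp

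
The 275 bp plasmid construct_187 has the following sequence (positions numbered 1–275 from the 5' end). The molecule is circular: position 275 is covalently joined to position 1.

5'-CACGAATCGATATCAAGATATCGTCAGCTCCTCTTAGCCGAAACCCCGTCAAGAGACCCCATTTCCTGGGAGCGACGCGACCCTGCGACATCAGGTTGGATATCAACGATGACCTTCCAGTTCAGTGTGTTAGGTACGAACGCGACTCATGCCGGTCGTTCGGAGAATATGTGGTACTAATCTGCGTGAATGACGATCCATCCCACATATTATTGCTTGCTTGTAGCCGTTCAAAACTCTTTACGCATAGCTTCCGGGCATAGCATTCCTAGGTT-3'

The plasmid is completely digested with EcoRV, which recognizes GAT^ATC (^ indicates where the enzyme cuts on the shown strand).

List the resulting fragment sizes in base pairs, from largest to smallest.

EcoRV sites (GATATC) start at positions 9, 17, 99.
EcoRV cuts after base 3 of each site, so after positions 11, 19, 101.
Circular molecule, 3 cuts → 3 fragments:
  12–19 → 8 bp
  20–101 → 82 bp
  102–275 then 1–11 → 174 + 11 = 185 bp
Sorted largest to smallest: 185, 82, 8 bp.

185, 82, 8 bp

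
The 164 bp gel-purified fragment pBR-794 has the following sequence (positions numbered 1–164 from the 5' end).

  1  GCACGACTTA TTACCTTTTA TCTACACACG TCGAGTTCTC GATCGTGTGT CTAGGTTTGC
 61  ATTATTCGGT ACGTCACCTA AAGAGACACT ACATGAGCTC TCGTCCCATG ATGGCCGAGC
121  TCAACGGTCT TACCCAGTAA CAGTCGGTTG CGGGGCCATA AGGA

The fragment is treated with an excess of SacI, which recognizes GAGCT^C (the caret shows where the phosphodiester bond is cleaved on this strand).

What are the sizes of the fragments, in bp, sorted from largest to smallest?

99, 43, 22 bp

SacI sites (GAGCTC) start at positions 95, 117.
SacI cuts after base 5 of each site (before the last base), so after positions 99, 121.
Linear molecule, 2 cuts → 3 fragments:
  1–99 → 99 bp
  100–121 → 22 bp
  122–164 → 43 bp
Sorted largest to smallest: 99, 43, 22 bp.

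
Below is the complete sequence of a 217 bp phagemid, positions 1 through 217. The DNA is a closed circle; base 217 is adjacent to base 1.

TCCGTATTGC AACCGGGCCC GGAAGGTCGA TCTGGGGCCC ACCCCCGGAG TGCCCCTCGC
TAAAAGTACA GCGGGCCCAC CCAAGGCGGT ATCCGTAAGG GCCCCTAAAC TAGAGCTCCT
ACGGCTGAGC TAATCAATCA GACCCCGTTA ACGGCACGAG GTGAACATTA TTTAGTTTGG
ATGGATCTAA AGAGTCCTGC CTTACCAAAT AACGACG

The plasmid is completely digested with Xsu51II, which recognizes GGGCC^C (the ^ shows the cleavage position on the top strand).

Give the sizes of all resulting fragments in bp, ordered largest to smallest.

Xsu51II sites (GGGCCC) start at positions 15, 35, 73, 99.
Xsu51II cuts after base 5 of each site (before the last base), so after positions 19, 39, 77, 103.
Circular molecule, 4 cuts → 4 fragments:
  20–39 → 20 bp
  40–77 → 38 bp
  78–103 → 26 bp
  104–217 then 1–19 → 114 + 19 = 133 bp
Sorted largest to smallest: 133, 38, 26, 20 bp.

133, 38, 26, 20 bp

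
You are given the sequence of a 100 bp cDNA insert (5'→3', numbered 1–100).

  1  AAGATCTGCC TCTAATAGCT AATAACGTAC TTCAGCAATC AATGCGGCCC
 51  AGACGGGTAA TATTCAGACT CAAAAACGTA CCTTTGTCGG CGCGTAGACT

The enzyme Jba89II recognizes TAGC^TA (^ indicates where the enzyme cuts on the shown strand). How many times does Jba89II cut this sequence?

1

TAGCTA occurs starting at position 16.
Jba89II cuts at 1 site.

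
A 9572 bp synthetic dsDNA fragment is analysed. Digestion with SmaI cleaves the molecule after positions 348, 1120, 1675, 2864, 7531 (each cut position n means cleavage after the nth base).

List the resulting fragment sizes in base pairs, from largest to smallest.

Linear molecule, 5 cuts → 6 fragments:
  348 − 0 = 348 bp
  1120 − 348 = 772 bp
  1675 − 1120 = 555 bp
  2864 − 1675 = 1189 bp
  7531 − 2864 = 4667 bp
  9572 − 7531 = 2041 bp
Sorted largest to smallest: 4667, 2041, 1189, 772, 555, 348 bp.

4667, 2041, 1189, 772, 555, 348 bp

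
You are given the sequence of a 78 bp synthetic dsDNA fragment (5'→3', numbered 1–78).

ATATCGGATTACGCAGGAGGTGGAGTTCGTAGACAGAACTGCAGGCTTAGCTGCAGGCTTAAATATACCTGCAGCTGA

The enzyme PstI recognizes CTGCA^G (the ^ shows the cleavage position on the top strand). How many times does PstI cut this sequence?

3

CTGCAG occurs starting at positions 39, 51, 69.
PstI cuts at 3 sites.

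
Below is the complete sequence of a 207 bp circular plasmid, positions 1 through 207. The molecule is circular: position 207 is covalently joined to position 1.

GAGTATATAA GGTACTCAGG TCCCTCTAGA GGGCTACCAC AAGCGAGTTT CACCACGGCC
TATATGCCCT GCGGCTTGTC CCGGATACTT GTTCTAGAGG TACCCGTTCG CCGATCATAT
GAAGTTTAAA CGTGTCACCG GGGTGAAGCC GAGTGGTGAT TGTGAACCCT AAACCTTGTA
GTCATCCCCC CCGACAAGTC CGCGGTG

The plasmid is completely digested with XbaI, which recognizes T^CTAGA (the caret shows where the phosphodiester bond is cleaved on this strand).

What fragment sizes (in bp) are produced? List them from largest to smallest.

139, 68 bp

XbaI sites (TCTAGA) start at positions 25, 93.
XbaI cuts after the first base of each site, so after positions 25, 93.
Circular molecule, 2 cuts → 2 fragments:
  26–93 → 68 bp
  94–207 then 1–25 → 114 + 25 = 139 bp
Sorted largest to smallest: 139, 68 bp.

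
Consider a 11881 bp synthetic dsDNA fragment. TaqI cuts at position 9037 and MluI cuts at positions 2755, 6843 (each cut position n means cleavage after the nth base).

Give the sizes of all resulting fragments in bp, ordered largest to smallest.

Combined cut positions (sorted): 2755, 6843, 9037.
Linear molecule, 3 cuts → 4 fragments:
  2755 − 0 = 2755 bp
  6843 − 2755 = 4088 bp
  9037 − 6843 = 2194 bp
  11881 − 9037 = 2844 bp
Sorted largest to smallest: 4088, 2844, 2755, 2194 bp.

4088, 2844, 2755, 2194 bp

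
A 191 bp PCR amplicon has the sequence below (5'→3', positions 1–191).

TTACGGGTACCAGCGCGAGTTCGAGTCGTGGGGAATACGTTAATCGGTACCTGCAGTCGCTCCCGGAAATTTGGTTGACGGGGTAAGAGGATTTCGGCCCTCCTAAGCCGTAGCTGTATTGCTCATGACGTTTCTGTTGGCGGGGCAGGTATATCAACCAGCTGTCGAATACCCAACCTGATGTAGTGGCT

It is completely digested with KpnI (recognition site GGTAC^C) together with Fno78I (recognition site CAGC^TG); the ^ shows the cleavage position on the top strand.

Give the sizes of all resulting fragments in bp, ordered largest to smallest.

KpnI sites (GGTACC) start at positions 6, 46.
KpnI cuts after base 5 of each site (before the last base), so after positions 10, 50.
The Fno78I site (CAGCTG) starts at position 159.
Fno78I cuts after base 4 of each site, so after position 162.
Combined cut positions: 10, 50, 162.
Linear molecule, 3 cuts → 4 fragments:
  1–10 → 10 bp
  11–50 → 40 bp
  51–162 → 112 bp
  163–191 → 29 bp
Sorted largest to smallest: 112, 40, 29, 10 bp.

112, 40, 29, 10 bp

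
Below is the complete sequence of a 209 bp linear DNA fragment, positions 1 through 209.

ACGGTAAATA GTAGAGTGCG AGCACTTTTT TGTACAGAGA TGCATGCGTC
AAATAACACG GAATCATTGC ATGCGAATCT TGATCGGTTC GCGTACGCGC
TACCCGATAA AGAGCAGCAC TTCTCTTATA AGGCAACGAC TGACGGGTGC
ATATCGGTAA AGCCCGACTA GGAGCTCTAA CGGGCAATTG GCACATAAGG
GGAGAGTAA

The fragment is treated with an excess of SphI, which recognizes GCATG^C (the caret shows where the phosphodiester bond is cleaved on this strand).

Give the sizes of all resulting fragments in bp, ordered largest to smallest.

136, 46, 27 bp

SphI sites (GCATGC) start at positions 42, 69.
SphI cuts after base 5 of each site (before the last base), so after positions 46, 73.
Linear molecule, 2 cuts → 3 fragments:
  1–46 → 46 bp
  47–73 → 27 bp
  74–209 → 136 bp
Sorted largest to smallest: 136, 46, 27 bp.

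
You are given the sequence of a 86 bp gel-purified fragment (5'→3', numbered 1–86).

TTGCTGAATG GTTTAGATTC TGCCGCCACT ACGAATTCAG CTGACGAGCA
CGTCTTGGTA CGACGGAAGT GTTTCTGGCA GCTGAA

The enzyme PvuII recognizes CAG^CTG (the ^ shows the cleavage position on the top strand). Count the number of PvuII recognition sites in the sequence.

2

CAGCTG occurs starting at positions 38, 79.
PvuII cuts at 2 sites.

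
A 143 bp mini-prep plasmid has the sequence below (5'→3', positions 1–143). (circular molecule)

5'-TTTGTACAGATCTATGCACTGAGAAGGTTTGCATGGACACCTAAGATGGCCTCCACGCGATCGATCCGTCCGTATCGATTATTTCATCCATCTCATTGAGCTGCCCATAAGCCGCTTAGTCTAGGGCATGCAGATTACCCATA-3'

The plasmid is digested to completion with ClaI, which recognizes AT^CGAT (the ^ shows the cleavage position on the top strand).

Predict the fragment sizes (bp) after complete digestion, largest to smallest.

ClaI sites (ATCGAT) start at positions 60, 74.
ClaI cuts after base 2 of each site, so after positions 61, 75.
Circular molecule, 2 cuts → 2 fragments:
  62–75 → 14 bp
  76–143 then 1–61 → 68 + 61 = 129 bp
Sorted largest to smallest: 129, 14 bp.

129, 14 bp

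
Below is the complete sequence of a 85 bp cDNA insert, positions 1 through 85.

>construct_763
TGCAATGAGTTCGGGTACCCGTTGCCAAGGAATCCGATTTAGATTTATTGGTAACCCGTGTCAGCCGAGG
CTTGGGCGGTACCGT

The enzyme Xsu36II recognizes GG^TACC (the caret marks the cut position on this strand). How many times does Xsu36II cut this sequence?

2

GGTACC occurs starting at positions 14, 78.
Xsu36II cuts at 2 sites.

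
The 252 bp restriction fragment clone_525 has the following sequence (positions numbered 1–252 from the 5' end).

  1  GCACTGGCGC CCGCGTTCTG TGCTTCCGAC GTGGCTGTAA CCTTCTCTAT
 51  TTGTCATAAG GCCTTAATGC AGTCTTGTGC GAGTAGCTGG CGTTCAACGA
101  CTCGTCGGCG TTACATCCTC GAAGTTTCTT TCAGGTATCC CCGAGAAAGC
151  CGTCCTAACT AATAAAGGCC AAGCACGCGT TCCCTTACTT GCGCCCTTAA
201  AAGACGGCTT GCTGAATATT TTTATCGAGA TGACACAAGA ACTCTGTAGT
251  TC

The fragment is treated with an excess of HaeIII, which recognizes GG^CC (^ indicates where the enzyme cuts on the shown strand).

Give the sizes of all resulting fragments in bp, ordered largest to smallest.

107, 84, 61 bp

HaeIII sites (GGCC) start at positions 60, 167.
HaeIII cuts after base 2 of each site, so after positions 61, 168.
Linear molecule, 2 cuts → 3 fragments:
  1–61 → 61 bp
  62–168 → 107 bp
  169–252 → 84 bp
Sorted largest to smallest: 107, 84, 61 bp.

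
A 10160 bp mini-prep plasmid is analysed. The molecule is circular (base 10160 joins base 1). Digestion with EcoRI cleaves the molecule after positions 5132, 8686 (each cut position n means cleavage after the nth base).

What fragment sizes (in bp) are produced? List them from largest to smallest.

Circular molecule, 2 cuts → 2 fragments:
  8686 − 5132 = 3554 bp
  wrap: 10160 − 8686 + 5132 = 6606 bp
Sorted largest to smallest: 6606, 3554 bp.

6606, 3554 bp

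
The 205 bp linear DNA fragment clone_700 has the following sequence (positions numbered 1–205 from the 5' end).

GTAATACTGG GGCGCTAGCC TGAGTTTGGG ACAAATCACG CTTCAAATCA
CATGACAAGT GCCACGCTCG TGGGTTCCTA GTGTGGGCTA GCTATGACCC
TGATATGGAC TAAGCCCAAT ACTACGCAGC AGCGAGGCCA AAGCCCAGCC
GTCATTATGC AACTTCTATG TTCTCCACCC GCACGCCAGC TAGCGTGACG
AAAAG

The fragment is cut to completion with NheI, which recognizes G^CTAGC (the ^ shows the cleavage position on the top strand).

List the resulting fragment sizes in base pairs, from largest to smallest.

102, 73, 16, 14 bp

NheI sites (GCTAGC) start at positions 14, 87, 189.
NheI cuts after the first base of each site, so after positions 14, 87, 189.
Linear molecule, 3 cuts → 4 fragments:
  1–14 → 14 bp
  15–87 → 73 bp
  88–189 → 102 bp
  190–205 → 16 bp
Sorted largest to smallest: 102, 73, 16, 14 bp.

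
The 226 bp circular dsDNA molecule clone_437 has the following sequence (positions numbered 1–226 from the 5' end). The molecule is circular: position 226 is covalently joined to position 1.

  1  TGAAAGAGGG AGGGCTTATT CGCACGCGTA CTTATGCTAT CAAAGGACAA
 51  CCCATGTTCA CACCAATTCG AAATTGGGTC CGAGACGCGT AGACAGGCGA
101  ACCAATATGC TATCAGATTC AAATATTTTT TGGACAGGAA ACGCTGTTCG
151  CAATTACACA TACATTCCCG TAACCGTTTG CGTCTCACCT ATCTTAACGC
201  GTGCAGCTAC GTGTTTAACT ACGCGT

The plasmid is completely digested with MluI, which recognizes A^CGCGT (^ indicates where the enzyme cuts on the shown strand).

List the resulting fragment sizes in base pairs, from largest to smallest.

112, 61, 29, 24 bp

MluI sites (ACGCGT) start at positions 24, 85, 197, 221.
MluI cuts after the first base of each site, so after positions 24, 85, 197, 221.
Circular molecule, 4 cuts → 4 fragments:
  25–85 → 61 bp
  86–197 → 112 bp
  198–221 → 24 bp
  222–226 then 1–24 → 5 + 24 = 29 bp
Sorted largest to smallest: 112, 61, 29, 24 bp.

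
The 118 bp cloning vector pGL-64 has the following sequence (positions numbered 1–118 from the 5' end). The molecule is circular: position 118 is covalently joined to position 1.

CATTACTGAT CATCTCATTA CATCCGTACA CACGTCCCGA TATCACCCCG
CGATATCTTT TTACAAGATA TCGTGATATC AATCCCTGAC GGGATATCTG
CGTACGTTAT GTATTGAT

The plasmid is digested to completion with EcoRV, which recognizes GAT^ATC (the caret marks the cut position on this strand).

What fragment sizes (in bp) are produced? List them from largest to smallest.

64, 18, 15, 13, 8 bp

EcoRV sites (GATATC) start at positions 39, 52, 67, 75, 93.
EcoRV cuts after base 3 of each site, so after positions 41, 54, 69, 77, 95.
Circular molecule, 5 cuts → 5 fragments:
  42–54 → 13 bp
  55–69 → 15 bp
  70–77 → 8 bp
  78–95 → 18 bp
  96–118 then 1–41 → 23 + 41 = 64 bp
Sorted largest to smallest: 64, 18, 15, 13, 8 bp.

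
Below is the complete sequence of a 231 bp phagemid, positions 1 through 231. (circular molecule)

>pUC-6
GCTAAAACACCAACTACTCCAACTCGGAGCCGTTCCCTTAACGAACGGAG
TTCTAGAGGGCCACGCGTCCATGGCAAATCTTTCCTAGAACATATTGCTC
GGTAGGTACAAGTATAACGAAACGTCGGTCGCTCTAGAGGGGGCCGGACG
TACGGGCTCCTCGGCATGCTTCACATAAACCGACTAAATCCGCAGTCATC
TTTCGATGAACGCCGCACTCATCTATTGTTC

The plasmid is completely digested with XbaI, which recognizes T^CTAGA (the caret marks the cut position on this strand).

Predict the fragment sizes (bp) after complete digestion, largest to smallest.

150, 81 bp

XbaI sites (TCTAGA) start at positions 52, 133.
XbaI cuts after the first base of each site, so after positions 52, 133.
Circular molecule, 2 cuts → 2 fragments:
  53–133 → 81 bp
  134–231 then 1–52 → 98 + 52 = 150 bp
Sorted largest to smallest: 150, 81 bp.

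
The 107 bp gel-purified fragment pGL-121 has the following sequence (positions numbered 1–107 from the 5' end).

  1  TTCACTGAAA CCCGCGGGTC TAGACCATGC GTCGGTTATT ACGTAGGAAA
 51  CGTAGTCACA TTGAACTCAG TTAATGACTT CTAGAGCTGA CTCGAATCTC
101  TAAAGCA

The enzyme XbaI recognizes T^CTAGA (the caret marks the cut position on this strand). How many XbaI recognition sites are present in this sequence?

TCTAGA occurs starting at positions 19, 80.
XbaI cuts at 2 sites.

2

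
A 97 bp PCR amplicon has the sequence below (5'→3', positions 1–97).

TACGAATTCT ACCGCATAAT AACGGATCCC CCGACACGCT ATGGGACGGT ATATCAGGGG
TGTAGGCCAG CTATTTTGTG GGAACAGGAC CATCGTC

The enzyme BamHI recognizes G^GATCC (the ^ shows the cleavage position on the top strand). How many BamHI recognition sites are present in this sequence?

1

GGATCC occurs starting at position 24.
BamHI cuts at 1 site.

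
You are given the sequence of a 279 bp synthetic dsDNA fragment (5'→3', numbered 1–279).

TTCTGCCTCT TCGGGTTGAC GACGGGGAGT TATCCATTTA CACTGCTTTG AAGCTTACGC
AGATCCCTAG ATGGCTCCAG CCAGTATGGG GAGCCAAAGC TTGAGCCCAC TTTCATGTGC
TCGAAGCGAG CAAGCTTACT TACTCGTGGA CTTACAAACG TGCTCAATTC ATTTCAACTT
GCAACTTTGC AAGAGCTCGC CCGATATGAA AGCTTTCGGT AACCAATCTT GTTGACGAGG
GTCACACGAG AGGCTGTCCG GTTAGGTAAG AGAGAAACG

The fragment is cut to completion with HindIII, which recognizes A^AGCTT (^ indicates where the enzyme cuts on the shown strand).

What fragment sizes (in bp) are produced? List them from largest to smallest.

78, 69, 51, 46, 35 bp

HindIII sites (AAGCTT) start at positions 51, 97, 132, 210.
HindIII cuts after the first base of each site, so after positions 51, 97, 132, 210.
Linear molecule, 4 cuts → 5 fragments:
  1–51 → 51 bp
  52–97 → 46 bp
  98–132 → 35 bp
  133–210 → 78 bp
  211–279 → 69 bp
Sorted largest to smallest: 78, 69, 51, 46, 35 bp.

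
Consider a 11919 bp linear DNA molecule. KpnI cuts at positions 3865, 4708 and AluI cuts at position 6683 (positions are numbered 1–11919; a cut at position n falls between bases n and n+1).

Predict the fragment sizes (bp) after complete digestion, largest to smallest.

Combined cut positions (sorted): 3865, 4708, 6683.
Linear molecule, 3 cuts → 4 fragments:
  3865 − 0 = 3865 bp
  4708 − 3865 = 843 bp
  6683 − 4708 = 1975 bp
  11919 − 6683 = 5236 bp
Sorted largest to smallest: 5236, 3865, 1975, 843 bp.

5236, 3865, 1975, 843 bp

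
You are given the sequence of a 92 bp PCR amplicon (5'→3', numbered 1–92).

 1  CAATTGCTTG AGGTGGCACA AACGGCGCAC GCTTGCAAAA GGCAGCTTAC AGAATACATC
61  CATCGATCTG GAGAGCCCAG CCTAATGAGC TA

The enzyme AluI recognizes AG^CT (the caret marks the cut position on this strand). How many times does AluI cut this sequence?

2

AGCT occurs starting at positions 44, 88.
AluI cuts at 2 sites.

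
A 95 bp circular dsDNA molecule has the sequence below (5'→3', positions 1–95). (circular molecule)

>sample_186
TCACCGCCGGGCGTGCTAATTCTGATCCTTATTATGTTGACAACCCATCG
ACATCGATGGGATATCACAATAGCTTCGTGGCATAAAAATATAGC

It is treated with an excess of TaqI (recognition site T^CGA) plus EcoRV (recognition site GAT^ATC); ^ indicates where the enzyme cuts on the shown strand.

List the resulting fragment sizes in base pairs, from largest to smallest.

TaqI sites (TCGA) start at positions 48, 54.
TaqI cuts after the first base of each site, so after positions 48, 54.
The EcoRV site (GATATC) starts at position 61.
EcoRV cuts after base 3 of each site, so after position 63.
Combined cut positions: 48, 54, 63.
Circular molecule, 3 cuts → 3 fragments:
  49–54 → 6 bp
  55–63 → 9 bp
  64–95 then 1–48 → 32 + 48 = 80 bp
Sorted largest to smallest: 80, 9, 6 bp.

80, 9, 6 bp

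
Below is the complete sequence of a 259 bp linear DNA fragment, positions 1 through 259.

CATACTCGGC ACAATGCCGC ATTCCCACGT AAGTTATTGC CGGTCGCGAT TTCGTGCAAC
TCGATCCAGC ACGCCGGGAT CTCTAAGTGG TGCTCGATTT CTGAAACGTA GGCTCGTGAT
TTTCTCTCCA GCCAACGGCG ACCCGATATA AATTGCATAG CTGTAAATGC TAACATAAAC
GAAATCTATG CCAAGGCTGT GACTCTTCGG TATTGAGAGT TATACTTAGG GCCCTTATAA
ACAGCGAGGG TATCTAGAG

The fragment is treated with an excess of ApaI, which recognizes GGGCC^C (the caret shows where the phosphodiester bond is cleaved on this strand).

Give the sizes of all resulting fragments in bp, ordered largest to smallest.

233, 26 bp

The ApaI site (GGGCCC) starts at position 229.
ApaI cuts after base 5 of each site (before the last base), so after position 233.
Linear molecule, 1 cut → 2 fragments:
  1–233 → 233 bp
  234–259 → 26 bp
Sorted largest to smallest: 233, 26 bp.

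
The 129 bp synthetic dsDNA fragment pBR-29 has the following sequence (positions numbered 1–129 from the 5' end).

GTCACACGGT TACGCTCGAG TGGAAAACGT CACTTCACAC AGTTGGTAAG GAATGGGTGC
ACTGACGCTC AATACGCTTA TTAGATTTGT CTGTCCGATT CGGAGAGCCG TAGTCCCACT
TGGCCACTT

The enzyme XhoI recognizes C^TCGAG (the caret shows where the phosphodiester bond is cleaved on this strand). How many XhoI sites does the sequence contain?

CTCGAG occurs starting at position 15.
XhoI cuts at 1 site.

1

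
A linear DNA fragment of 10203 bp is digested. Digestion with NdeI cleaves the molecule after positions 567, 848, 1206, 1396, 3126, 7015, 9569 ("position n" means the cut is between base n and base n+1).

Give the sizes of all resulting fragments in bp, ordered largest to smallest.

Linear molecule, 7 cuts → 8 fragments:
  567 − 0 = 567 bp
  848 − 567 = 281 bp
  1206 − 848 = 358 bp
  1396 − 1206 = 190 bp
  3126 − 1396 = 1730 bp
  7015 − 3126 = 3889 bp
  9569 − 7015 = 2554 bp
  10203 − 9569 = 634 bp
Sorted largest to smallest: 3889, 2554, 1730, 634, 567, 358, 281, 190 bp.

3889, 2554, 1730, 634, 567, 358, 281, 190 bp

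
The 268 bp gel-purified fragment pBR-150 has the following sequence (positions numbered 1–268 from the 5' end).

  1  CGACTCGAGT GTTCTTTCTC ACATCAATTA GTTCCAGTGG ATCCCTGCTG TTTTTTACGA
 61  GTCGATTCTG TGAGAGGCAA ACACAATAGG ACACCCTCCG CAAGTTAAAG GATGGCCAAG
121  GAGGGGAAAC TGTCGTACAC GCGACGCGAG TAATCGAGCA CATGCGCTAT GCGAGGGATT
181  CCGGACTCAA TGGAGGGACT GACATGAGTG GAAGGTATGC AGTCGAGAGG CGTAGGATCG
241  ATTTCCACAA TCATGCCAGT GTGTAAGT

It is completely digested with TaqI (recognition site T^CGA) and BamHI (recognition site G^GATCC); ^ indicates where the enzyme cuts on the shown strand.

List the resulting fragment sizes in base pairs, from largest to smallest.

TaqI sites (TCGA) start at positions 5, 62, 154, 223, 238.
TaqI cuts after the first base of each site, so after positions 5, 62, 154, 223, 238.
The BamHI site (GGATCC) starts at position 39.
BamHI cuts after the first base of each site, so after position 39.
Combined cut positions: 5, 39, 62, 154, 223, 238.
Linear molecule, 6 cuts → 7 fragments:
  1–5 → 5 bp
  6–39 → 34 bp
  40–62 → 23 bp
  63–154 → 92 bp
  155–223 → 69 bp
  224–238 → 15 bp
  239–268 → 30 bp
Sorted largest to smallest: 92, 69, 34, 30, 23, 15, 5 bp.

92, 69, 34, 30, 23, 15, 5 bp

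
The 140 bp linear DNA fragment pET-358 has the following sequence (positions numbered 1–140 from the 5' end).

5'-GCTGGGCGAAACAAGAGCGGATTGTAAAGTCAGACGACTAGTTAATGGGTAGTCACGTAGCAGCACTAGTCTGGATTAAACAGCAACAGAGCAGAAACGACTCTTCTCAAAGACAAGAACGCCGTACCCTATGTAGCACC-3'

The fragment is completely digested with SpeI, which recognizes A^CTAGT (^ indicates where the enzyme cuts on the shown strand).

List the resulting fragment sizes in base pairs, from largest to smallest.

SpeI sites (ACTAGT) start at positions 37, 65.
SpeI cuts after the first base of each site, so after positions 37, 65.
Linear molecule, 2 cuts → 3 fragments:
  1–37 → 37 bp
  38–65 → 28 bp
  66–140 → 75 bp
Sorted largest to smallest: 75, 37, 28 bp.

75, 37, 28 bp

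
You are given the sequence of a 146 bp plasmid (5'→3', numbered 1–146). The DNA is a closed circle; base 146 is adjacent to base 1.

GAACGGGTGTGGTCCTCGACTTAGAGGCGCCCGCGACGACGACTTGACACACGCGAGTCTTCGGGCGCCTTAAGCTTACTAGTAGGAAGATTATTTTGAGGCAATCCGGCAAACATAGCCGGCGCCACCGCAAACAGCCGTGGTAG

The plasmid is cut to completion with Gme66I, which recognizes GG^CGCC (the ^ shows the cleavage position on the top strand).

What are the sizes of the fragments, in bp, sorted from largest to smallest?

Gme66I sites (GGCGCC) start at positions 26, 64, 121.
Gme66I cuts after base 2 of each site, so after positions 27, 65, 122.
Circular molecule, 3 cuts → 3 fragments:
  28–65 → 38 bp
  66–122 → 57 bp
  123–146 then 1–27 → 24 + 27 = 51 bp
Sorted largest to smallest: 57, 51, 38 bp.

57, 51, 38 bp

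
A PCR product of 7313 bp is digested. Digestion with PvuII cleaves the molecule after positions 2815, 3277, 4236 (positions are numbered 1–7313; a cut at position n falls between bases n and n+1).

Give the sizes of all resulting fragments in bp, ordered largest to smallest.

Linear molecule, 3 cuts → 4 fragments:
  2815 − 0 = 2815 bp
  3277 − 2815 = 462 bp
  4236 − 3277 = 959 bp
  7313 − 4236 = 3077 bp
Sorted largest to smallest: 3077, 2815, 959, 462 bp.

3077, 2815, 959, 462 bp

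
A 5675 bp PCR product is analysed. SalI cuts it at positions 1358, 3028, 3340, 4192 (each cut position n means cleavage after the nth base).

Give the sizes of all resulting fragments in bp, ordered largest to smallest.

Linear molecule, 4 cuts → 5 fragments:
  1358 − 0 = 1358 bp
  3028 − 1358 = 1670 bp
  3340 − 3028 = 312 bp
  4192 − 3340 = 852 bp
  5675 − 4192 = 1483 bp
Sorted largest to smallest: 1670, 1483, 1358, 852, 312 bp.

1670, 1483, 1358, 852, 312 bp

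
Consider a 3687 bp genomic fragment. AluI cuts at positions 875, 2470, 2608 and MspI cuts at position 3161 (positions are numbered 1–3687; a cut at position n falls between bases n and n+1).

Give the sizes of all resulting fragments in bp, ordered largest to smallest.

1595, 875, 553, 526, 138 bp

Combined cut positions (sorted): 875, 2470, 2608, 3161.
Linear molecule, 4 cuts → 5 fragments:
  875 − 0 = 875 bp
  2470 − 875 = 1595 bp
  2608 − 2470 = 138 bp
  3161 − 2608 = 553 bp
  3687 − 3161 = 526 bp
Sorted largest to smallest: 1595, 875, 553, 526, 138 bp.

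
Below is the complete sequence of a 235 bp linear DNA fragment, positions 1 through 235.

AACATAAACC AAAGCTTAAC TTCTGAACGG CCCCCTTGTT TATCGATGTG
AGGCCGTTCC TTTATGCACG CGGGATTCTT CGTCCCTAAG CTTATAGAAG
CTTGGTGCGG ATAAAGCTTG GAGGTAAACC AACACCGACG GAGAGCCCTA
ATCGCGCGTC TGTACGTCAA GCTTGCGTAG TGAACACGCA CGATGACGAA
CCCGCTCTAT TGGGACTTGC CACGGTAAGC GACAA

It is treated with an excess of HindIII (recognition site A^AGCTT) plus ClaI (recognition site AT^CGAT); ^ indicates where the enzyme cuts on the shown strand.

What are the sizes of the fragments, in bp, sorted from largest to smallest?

HindIII sites (AAGCTT) start at positions 12, 88, 98, 114, 169.
HindIII cuts after the first base of each site, so after positions 12, 88, 98, 114, 169.
The ClaI site (ATCGAT) starts at position 42.
ClaI cuts after base 2 of each site, so after position 43.
Combined cut positions: 12, 43, 88, 98, 114, 169.
Linear molecule, 6 cuts → 7 fragments:
  1–12 → 12 bp
  13–43 → 31 bp
  44–88 → 45 bp
  89–98 → 10 bp
  99–114 → 16 bp
  115–169 → 55 bp
  170–235 → 66 bp
Sorted largest to smallest: 66, 55, 45, 31, 16, 12, 10 bp.

66, 55, 45, 31, 16, 12, 10 bp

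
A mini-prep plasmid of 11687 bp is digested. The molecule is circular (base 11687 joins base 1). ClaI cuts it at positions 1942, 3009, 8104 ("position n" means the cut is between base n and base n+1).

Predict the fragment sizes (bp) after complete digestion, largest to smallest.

5525, 5095, 1067 bp

Circular molecule, 3 cuts → 3 fragments:
  3009 − 1942 = 1067 bp
  8104 − 3009 = 5095 bp
  wrap: 11687 − 8104 + 1942 = 5525 bp
Sorted largest to smallest: 5525, 5095, 1067 bp.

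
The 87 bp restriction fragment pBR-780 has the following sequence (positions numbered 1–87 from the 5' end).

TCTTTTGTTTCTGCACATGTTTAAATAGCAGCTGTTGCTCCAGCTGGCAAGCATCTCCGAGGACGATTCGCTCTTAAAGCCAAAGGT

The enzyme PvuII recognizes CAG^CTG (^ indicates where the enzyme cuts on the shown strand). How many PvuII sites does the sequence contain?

CAGCTG occurs starting at positions 29, 41.
PvuII cuts at 2 sites.

2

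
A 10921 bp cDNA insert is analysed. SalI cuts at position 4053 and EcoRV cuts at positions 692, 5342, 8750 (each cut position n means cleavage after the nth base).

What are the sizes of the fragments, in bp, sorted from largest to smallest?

3408, 3361, 2171, 1289, 692 bp

Combined cut positions (sorted): 692, 4053, 5342, 8750.
Linear molecule, 4 cuts → 5 fragments:
  692 − 0 = 692 bp
  4053 − 692 = 3361 bp
  5342 − 4053 = 1289 bp
  8750 − 5342 = 3408 bp
  10921 − 8750 = 2171 bp
Sorted largest to smallest: 3408, 3361, 2171, 1289, 692 bp.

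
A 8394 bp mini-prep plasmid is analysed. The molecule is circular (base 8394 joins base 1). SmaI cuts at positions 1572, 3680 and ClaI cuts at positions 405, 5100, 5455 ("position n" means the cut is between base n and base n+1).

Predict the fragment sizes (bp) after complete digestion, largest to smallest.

3344, 2108, 1420, 1167, 355 bp

Combined cut positions (sorted): 405, 1572, 3680, 5100, 5455.
Circular molecule, 5 cuts → 5 fragments:
  1572 − 405 = 1167 bp
  3680 − 1572 = 2108 bp
  5100 − 3680 = 1420 bp
  5455 − 5100 = 355 bp
  wrap: 8394 − 5455 + 405 = 3344 bp
Sorted largest to smallest: 3344, 2108, 1420, 1167, 355 bp.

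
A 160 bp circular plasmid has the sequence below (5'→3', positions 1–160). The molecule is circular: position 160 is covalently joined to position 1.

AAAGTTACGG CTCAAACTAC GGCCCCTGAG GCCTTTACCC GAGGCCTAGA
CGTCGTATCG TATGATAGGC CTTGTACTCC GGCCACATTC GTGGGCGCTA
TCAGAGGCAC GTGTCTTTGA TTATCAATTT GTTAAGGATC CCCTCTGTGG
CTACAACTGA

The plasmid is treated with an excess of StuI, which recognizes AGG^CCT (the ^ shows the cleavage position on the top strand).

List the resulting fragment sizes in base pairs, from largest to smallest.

122, 25, 13 bp

StuI sites (AGGCCT) start at positions 29, 42, 67.
StuI cuts after base 3 of each site, so after positions 31, 44, 69.
Circular molecule, 3 cuts → 3 fragments:
  32–44 → 13 bp
  45–69 → 25 bp
  70–160 then 1–31 → 91 + 31 = 122 bp
Sorted largest to smallest: 122, 25, 13 bp.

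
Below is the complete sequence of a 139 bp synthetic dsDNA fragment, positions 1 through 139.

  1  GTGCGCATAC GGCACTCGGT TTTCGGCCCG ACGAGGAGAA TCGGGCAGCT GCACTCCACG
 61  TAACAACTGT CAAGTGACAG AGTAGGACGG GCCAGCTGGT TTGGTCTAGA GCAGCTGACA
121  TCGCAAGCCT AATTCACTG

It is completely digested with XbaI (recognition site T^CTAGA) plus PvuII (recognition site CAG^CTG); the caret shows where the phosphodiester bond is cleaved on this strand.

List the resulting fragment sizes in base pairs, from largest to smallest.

The XbaI site (TCTAGA) starts at position 105.
XbaI cuts after the first base of each site, so after position 105.
PvuII sites (CAGCTG) start at positions 46, 93, 112.
PvuII cuts after base 3 of each site, so after positions 48, 95, 114.
Combined cut positions: 48, 95, 105, 114.
Linear molecule, 4 cuts → 5 fragments:
  1–48 → 48 bp
  49–95 → 47 bp
  96–105 → 10 bp
  106–114 → 9 bp
  115–139 → 25 bp
Sorted largest to smallest: 48, 47, 25, 10, 9 bp.

48, 47, 25, 10, 9 bp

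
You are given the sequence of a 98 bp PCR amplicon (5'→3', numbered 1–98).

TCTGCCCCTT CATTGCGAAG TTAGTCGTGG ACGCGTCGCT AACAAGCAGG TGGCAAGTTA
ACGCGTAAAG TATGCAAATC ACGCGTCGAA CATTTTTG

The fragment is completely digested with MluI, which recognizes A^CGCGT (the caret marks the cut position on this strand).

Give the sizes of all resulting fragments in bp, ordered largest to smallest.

MluI sites (ACGCGT) start at positions 31, 61, 81.
MluI cuts after the first base of each site, so after positions 31, 61, 81.
Linear molecule, 3 cuts → 4 fragments:
  1–31 → 31 bp
  32–61 → 30 bp
  62–81 → 20 bp
  82–98 → 17 bp
Sorted largest to smallest: 31, 30, 20, 17 bp.

31, 30, 20, 17 bp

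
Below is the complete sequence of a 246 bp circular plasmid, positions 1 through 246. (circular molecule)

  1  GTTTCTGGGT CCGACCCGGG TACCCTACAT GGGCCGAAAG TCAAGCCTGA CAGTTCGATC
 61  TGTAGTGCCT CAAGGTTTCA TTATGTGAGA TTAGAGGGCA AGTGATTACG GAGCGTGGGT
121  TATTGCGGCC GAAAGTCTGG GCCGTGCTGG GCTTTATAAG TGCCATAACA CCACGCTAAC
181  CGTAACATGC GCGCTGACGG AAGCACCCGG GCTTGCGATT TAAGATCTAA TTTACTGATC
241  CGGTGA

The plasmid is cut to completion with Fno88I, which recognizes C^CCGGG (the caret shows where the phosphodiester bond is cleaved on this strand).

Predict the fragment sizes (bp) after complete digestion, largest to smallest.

191, 55 bp

Fno88I sites (CCCGGG) start at positions 15, 206.
Fno88I cuts after the first base of each site, so after positions 15, 206.
Circular molecule, 2 cuts → 2 fragments:
  16–206 → 191 bp
  207–246 then 1–15 → 40 + 15 = 55 bp
Sorted largest to smallest: 191, 55 bp.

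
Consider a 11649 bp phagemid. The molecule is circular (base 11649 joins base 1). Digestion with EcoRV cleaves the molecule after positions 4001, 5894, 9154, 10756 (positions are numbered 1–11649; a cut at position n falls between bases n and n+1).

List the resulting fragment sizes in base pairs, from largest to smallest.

4894, 3260, 1893, 1602 bp

Circular molecule, 4 cuts → 4 fragments:
  5894 − 4001 = 1893 bp
  9154 − 5894 = 3260 bp
  10756 − 9154 = 1602 bp
  wrap: 11649 − 10756 + 4001 = 4894 bp
Sorted largest to smallest: 4894, 3260, 1893, 1602 bp.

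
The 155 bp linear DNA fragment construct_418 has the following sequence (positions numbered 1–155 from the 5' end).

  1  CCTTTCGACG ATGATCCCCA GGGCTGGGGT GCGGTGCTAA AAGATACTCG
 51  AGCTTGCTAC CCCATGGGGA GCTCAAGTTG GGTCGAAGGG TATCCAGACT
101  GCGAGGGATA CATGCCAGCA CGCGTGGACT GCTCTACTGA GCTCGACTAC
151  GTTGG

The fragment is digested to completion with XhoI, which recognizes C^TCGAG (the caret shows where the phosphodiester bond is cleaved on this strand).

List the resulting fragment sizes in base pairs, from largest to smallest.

108, 47 bp

The XhoI site (CTCGAG) starts at position 47.
XhoI cuts after the first base of each site, so after position 47.
Linear molecule, 1 cut → 2 fragments:
  1–47 → 47 bp
  48–155 → 108 bp
Sorted largest to smallest: 108, 47 bp.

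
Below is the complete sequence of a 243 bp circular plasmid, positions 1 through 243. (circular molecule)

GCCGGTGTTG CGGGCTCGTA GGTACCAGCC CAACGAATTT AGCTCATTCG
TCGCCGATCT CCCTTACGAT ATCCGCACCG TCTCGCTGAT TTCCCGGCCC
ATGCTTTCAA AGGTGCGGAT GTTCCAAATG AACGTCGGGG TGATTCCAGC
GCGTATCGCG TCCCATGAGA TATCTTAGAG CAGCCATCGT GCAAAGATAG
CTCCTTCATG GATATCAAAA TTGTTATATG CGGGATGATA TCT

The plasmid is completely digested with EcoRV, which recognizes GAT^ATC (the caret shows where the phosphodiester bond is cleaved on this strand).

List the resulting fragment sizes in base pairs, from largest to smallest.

101, 74, 42, 26 bp

EcoRV sites (GATATC) start at positions 68, 169, 211, 237.
EcoRV cuts after base 3 of each site, so after positions 70, 171, 213, 239.
Circular molecule, 4 cuts → 4 fragments:
  71–171 → 101 bp
  172–213 → 42 bp
  214–239 → 26 bp
  240–243 then 1–70 → 4 + 70 = 74 bp
Sorted largest to smallest: 101, 74, 42, 26 bp.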